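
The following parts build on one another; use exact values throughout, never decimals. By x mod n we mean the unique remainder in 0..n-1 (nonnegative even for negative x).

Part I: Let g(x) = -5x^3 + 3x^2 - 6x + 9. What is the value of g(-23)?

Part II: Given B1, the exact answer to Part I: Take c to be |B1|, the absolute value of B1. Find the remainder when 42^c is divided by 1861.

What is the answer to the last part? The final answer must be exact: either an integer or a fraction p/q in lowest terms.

Part I: -5*(-23)^3 + 3*(-23)^2 - 6*(-23)^1 + 9 = (60835) + (1587) + (138) + (9) = 62569; answer 62569
Part II: B1 = 62569; c = 62569; squarings mod 1861: 42^1=42, 42^2=1764, 42^4=104, 42^8=1511, 42^16=1535, 42^32=199, 42^64=520, 42^128=555, 42^256=960, 42^512=405, 42^1024=257, 42^2048=914, 42^4096=1668, 42^8192=29, 42^16384=841, 42^32768=101; 42^62569 = 42^1 * 42^8 * 42^32 * 42^64 * 42^1024 * 42^4096 * 42^8192 * 42^16384 * 42^32768 = 782 (mod 1861); answer 782

782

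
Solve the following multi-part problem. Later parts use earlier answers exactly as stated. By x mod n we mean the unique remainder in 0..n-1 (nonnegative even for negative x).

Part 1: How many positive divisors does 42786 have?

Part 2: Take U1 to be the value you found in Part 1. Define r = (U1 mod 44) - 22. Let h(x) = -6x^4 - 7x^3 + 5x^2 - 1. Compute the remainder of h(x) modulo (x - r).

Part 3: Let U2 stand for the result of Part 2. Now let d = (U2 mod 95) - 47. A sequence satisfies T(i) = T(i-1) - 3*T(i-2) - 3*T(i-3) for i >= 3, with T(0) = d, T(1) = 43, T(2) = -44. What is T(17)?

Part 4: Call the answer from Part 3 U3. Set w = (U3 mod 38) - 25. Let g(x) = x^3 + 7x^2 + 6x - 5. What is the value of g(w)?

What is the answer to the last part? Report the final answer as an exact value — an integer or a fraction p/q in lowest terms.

1755

Part 1: 42786 = 2 * 3^2 * 2377; number of divisors = (1+1) * (2+1) * (1+1) = 12; answer 12
Part 2: U1 = 12; r = -10; remainder = value at the root: -6*(-10)^4 - 7*(-10)^3 + 5*(-10)^2 - 1 = (-60000) + (7000) + (500) + (-1) = -52501; answer -52501
Part 3: U2 = -52501; d = -13; T(3) = 1*(-44) - 3*(43) - 3*(-13) = -134; iterating: T(3)=-134, T(4)=-131, T(5)=403, T(6)=1198, T(7)=382, T(8)=-4421, T(9)=-9161, T(10)=2956, T(11)=43702, T(12)=62317, T(13)=-77657, T(14)=-395714, T(15)=-349694, T(16)=1070419, T(17)=3306643; answer 3306643
Part 4: U3 = 3306643; w = 10; 1*(10)^3 + 7*(10)^2 + 6*(10)^1 - 5 = (1000) + (700) + (60) + (-5) = 1755; answer 1755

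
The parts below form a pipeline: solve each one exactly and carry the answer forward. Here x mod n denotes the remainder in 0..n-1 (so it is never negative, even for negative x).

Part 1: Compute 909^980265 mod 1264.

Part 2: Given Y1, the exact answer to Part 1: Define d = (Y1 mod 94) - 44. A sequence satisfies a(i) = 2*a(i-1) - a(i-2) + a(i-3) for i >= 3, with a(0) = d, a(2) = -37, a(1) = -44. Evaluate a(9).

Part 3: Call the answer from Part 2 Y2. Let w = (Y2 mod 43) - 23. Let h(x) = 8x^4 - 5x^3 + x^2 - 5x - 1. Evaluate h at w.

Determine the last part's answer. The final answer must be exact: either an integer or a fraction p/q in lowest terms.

Part 1: squarings mod 1264: 909^1=909, 909^2=889, 909^4=321, 909^8=657, 909^16=625, 909^32=49, 909^64=1137, 909^128=961, 909^256=801, 909^512=753, 909^1024=737, 909^2048=913, 909^4096=593, 909^8192=257, 909^16384=321, 909^32768=657, 909^65536=625, 909^131072=49, 909^262144=1137, 909^524288=961; 909^980265 = 909^1 * 909^8 * 909^32 * 909^256 * 909^1024 * 909^4096 * 909^8192 * 909^16384 * 909^32768 * 909^131072 * 909^262144 * 909^524288 = 317 (mod 1264); answer 317
Part 2: Y1 = 317; d = -9; a(3) = 2*(-37) - 1*(-44) + 1*(-9) = -39; iterating: a(3)=-39, a(4)=-85, a(5)=-168, a(6)=-290, a(7)=-497, a(8)=-872, a(9)=-1537; answer -1537
Part 3: Y2 = -1537; w = -12; 8*(-12)^4 - 5*(-12)^3 + 1*(-12)^2 - 5*(-12)^1 - 1 = (165888) + (8640) + (144) + (60) + (-1) = 174731; answer 174731

174731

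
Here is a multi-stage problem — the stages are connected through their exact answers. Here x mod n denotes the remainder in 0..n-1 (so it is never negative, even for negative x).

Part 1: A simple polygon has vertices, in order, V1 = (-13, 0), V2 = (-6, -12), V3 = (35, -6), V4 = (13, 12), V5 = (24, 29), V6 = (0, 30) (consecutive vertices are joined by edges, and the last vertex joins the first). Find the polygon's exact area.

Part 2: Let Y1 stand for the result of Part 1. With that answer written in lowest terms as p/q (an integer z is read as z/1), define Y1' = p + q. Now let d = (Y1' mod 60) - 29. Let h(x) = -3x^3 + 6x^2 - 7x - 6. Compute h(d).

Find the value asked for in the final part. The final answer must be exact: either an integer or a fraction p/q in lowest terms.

-20

Part 1: cross terms: (-13*-12 - -6*0)=156, (-6*-6 - 35*-12)=456, (35*12 - 13*-6)=498, (13*29 - 24*12)=89, (24*30 - 0*29)=720, (0*0 - -13*30)=390; twice the area = |2309| = 2309; area = 2309/2; answer 2309/2
Part 2: Y1 = 2309/2; threaded value p + q = 2311; d = 2; -3*(2)^3 + 6*(2)^2 - 7*(2)^1 - 6 = (-24) + (24) + (-14) + (-6) = -20; answer -20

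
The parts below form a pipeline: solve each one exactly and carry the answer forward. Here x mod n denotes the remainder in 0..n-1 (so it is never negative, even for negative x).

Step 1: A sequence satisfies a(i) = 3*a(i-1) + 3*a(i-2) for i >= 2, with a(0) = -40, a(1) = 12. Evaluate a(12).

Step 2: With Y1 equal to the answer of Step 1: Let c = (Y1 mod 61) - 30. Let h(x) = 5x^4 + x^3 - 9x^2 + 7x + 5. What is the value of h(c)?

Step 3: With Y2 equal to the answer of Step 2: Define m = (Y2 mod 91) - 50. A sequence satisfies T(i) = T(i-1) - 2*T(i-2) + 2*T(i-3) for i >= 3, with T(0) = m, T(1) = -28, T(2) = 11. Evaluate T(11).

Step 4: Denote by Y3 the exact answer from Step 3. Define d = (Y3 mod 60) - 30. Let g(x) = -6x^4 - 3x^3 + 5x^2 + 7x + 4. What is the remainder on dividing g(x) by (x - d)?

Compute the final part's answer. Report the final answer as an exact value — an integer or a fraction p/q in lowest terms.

Step 1: a(2) = 3*(12) + 3*(-40) = -84; iterating: a(2)=-84, a(3)=-216, a(4)=-900, a(5)=-3348, a(6)=-12744, a(7)=-48276, a(8)=-183060, a(9)=-694008, a(10)=-2631204, a(11)=-9975636, a(12)=-37820520; answer -37820520
Step 2: Y1 = -37820520; c = -1; 5*(-1)^4 + 1*(-1)^3 - 9*(-1)^2 + 7*(-1)^1 + 5 = (5) + (-1) + (-9) + (-7) + (5) = -7; answer -7
Step 3: Y2 = -7; m = 34; T(3) = 1*(11) - 2*(-28) + 2*(34) = 135; iterating: T(3)=135, T(4)=57, T(5)=-191, T(6)=-35, T(7)=461, T(8)=149, T(9)=-843, T(10)=-219, T(11)=1765; answer 1765
Step 4: Y3 = 1765; d = -5; remainder = value at the root: -6*(-5)^4 - 3*(-5)^3 + 5*(-5)^2 + 7*(-5)^1 + 4 = (-3750) + (375) + (125) + (-35) + (4) = -3281; answer -3281

-3281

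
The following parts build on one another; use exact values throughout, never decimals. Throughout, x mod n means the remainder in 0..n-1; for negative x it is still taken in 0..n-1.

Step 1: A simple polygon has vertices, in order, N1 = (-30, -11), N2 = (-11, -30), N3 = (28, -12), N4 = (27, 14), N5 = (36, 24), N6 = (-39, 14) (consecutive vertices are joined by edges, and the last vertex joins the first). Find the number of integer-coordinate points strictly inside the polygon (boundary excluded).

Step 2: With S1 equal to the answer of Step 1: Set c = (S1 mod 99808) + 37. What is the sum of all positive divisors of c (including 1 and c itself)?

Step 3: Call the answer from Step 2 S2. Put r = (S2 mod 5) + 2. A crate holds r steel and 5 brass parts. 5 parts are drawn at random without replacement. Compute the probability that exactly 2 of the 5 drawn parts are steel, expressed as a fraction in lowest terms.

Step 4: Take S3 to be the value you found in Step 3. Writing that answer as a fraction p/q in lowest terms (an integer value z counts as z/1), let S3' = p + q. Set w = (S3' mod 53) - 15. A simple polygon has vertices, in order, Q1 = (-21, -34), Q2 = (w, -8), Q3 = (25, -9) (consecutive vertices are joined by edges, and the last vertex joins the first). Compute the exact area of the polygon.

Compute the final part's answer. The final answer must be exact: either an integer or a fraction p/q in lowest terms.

179/2

Step 1: cross terms: (-30*-30 - -11*-11)=779, (-11*-12 - 28*-30)=972, (28*14 - 27*-12)=716, (27*24 - 36*14)=144, (36*14 - -39*24)=1440, (-39*-11 - -30*14)=849; twice the area = |4900| = 4900; area = 2450; boundary points = 19 + 3 + 1 + 1 + 5 + 1 = 30; strictly interior points = area - boundary/2 + 1 = 2436; answer 2436
Step 2: S1 = 2436; c = 2473; 2473 is prime, so its only divisors are 1 and 2473; sigma = 1 + 2473 = 2474; answer 2474
Step 3: S2 = 2474; r = 6; total draws C(11,5) = 462; favorable C(6,2)*C(5,3) = 150; P = 25/77; answer 25/77
Step 4: S3 = 25/77; threaded value p + q = 102; w = 34; cross terms: (-21*-8 - 34*-34)=1324, (34*-9 - 25*-8)=-106, (25*-34 - -21*-9)=-1039; twice the area = |179| = 179; area = 179/2; answer 179/2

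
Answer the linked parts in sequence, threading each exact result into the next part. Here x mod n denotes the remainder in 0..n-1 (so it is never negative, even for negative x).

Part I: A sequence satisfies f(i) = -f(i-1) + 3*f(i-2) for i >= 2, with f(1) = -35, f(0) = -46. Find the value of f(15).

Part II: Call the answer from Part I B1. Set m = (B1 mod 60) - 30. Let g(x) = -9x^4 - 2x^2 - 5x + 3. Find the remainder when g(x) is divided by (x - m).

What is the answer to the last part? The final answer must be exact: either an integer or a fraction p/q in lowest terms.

Part I: f(2) = -1*(-35) + 3*(-46) = -103; iterating: f(2)=-103, f(3)=-2, f(4)=-307, f(5)=301, f(6)=-1222, f(7)=2125, f(8)=-5791, f(9)=12166, f(10)=-29539, f(11)=66037, f(12)=-154654, f(13)=352765, f(14)=-816727, f(15)=1875022; answer 1875022
Part II: B1 = 1875022; m = -8; remainder = value at the root: -9*(-8)^4 - 2*(-8)^2 - 5*(-8)^1 + 3 = (-36864) + (-128) + (40) + (3) = -36949; answer -36949

-36949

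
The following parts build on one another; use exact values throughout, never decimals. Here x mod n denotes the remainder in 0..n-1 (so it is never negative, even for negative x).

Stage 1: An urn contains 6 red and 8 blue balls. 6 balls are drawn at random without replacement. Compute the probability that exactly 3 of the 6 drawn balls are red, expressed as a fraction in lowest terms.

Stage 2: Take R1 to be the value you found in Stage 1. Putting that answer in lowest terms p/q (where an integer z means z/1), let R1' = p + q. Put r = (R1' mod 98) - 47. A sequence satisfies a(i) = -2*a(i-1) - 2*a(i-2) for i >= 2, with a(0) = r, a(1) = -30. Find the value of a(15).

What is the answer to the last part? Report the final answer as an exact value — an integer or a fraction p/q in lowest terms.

Stage 1: total draws C(14,6) = 3003; favorable C(6,3)*C(8,3) = 1120; P = 160/429; answer 160/429
Stage 2: R1 = 160/429; threaded value p + q = 589; r = -46; a(2) = -2*(-30) - 2*(-46) = 152; iterating: a(2)=152, a(3)=-244, a(4)=184, a(5)=120, a(6)=-608, a(7)=976, a(8)=-736, a(9)=-480, a(10)=2432, a(11)=-3904, a(12)=2944, a(13)=1920, a(14)=-9728, a(15)=15616; answer 15616

15616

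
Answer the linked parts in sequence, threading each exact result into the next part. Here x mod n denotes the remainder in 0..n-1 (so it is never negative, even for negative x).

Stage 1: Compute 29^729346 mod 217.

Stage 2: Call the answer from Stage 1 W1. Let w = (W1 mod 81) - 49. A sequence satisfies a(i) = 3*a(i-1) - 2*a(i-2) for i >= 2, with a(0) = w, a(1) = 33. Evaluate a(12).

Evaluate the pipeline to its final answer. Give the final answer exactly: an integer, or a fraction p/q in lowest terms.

73725

Stage 1: squarings mod 217: 29^1=29, 29^2=190, 29^4=78, 29^8=8, 29^16=64, 29^32=190, 29^64=78, 29^128=8, 29^256=64, 29^512=190, 29^1024=78, 29^2048=8, 29^4096=64, 29^8192=190, 29^16384=78, 29^32768=8, 29^65536=64, 29^131072=190, 29^262144=78, 29^524288=8; 29^729346 = 29^2 * 29^256 * 29^8192 * 29^65536 * 29^131072 * 29^524288 = 64 (mod 217); answer 64
Stage 2: W1 = 64; w = 15; a(2) = 3*(33) - 2*(15) = 69; iterating: a(2)=69, a(3)=141, a(4)=285, a(5)=573, a(6)=1149, a(7)=2301, a(8)=4605, a(9)=9213, a(10)=18429, a(11)=36861, a(12)=73725; answer 73725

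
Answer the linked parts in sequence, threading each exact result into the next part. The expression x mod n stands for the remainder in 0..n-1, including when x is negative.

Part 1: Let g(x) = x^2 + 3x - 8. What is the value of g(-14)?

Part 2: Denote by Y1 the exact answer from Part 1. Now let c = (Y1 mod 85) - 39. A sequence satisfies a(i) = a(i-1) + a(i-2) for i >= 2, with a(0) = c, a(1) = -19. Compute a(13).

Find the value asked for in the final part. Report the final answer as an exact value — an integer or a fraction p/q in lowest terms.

Part 1: 1*(-14)^2 + 3*(-14)^1 - 8 = (196) + (-42) + (-8) = 146; answer 146
Part 2: Y1 = 146; c = 22; a(2) = 1*(-19) + 1*(22) = 3; iterating: a(2)=3, a(3)=-16, a(4)=-13, a(5)=-29, a(6)=-42, a(7)=-71, a(8)=-113, a(9)=-184, a(10)=-297, a(11)=-481, a(12)=-778, a(13)=-1259; answer -1259

-1259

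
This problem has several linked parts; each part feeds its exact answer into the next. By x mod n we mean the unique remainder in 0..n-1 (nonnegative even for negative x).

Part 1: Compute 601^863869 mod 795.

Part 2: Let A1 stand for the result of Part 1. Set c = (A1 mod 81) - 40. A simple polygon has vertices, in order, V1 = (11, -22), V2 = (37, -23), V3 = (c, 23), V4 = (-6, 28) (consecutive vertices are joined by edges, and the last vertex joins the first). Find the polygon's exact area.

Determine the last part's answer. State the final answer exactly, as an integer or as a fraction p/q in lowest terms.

Part 1: squarings mod 795: 601^1=601, 601^2=271, 601^4=301, 601^8=766, 601^16=46, 601^32=526, 601^64=16, 601^128=256, 601^256=346, 601^512=466, 601^1024=121, 601^2048=331, 601^4096=646, 601^8192=736, 601^16384=301, 601^32768=766, 601^65536=46, 601^131072=526, 601^262144=16, 601^524288=256; 601^863869 = 601^1 * 601^4 * 601^8 * 601^16 * 601^32 * 601^64 * 601^512 * 601^1024 * 601^2048 * 601^8192 * 601^65536 * 601^262144 * 601^524288 = 226 (mod 795); answer 226
Part 2: A1 = 226; c = 24; cross terms: (11*-23 - 37*-22)=561, (37*23 - 24*-23)=1403, (24*28 - -6*23)=810, (-6*-22 - 11*28)=-176; twice the area = |2598| = 2598; area = 1299; answer 1299

1299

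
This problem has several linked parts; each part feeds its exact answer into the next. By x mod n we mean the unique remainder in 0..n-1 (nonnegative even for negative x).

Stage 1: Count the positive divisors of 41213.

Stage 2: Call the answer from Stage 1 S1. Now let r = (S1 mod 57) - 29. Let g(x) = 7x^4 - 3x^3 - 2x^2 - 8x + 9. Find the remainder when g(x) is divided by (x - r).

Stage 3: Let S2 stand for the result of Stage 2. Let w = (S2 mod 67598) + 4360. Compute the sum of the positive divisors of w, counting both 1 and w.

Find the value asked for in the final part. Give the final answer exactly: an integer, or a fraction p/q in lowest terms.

64374

Stage 1: 41213 is prime, so its only divisors are 1 and 41213; count = 2; answer 2
Stage 2: S1 = 2; r = -27; remainder = value at the root: 7*(-27)^4 - 3*(-27)^3 - 2*(-27)^2 - 8*(-27)^1 + 9 = (3720087) + (59049) + (-1458) + (216) + (9) = 3777903; answer 3777903
Stage 3: S2 = 3777903; w = 64373; 64373 is prime, so its only divisors are 1 and 64373; sigma = 1 + 64373 = 64374; answer 64374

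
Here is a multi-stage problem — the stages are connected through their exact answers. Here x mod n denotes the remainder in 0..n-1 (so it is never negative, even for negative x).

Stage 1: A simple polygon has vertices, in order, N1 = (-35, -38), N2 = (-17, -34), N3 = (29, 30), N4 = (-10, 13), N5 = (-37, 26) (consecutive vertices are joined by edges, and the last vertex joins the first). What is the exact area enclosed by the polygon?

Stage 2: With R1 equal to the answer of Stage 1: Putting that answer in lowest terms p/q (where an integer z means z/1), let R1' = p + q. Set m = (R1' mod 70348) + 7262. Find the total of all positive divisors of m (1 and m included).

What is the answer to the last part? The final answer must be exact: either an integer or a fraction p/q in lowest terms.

22848

Stage 1: cross terms: (-35*-34 - -17*-38)=544, (-17*30 - 29*-34)=476, (29*13 - -10*30)=677, (-10*26 - -37*13)=221, (-37*-38 - -35*26)=2316; twice the area = |4234| = 4234; area = 2117; answer 2117
Stage 2: R1 = 2117; threaded value p + q = 2118; m = 9380; 9380 = 2^2 * 5 * 7 * 67; sigma = (1 + 2 + 4) * (1 + 5) * (1 + 7) * (1 + 67) = 7 * 6 * 8 * 68 = 22848; answer 22848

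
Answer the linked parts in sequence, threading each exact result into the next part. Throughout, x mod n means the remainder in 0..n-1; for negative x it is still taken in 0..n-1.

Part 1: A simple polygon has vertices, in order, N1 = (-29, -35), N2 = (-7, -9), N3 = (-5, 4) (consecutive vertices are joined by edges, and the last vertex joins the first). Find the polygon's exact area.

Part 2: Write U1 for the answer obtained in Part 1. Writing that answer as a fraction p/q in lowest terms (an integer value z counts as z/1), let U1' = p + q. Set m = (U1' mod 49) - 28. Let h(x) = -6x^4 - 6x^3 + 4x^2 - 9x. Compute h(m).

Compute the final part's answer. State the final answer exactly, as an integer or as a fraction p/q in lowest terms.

Part 1: cross terms: (-29*-9 - -7*-35)=16, (-7*4 - -5*-9)=-73, (-5*-35 - -29*4)=291; twice the area = |234| = 234; area = 117; answer 117
Part 2: U1 = 117; threaded value p + q = 118; m = -8; -6*(-8)^4 - 6*(-8)^3 + 4*(-8)^2 - 9*(-8)^1 = (-24576) + (3072) + (256) + (72) = -21176; answer -21176

-21176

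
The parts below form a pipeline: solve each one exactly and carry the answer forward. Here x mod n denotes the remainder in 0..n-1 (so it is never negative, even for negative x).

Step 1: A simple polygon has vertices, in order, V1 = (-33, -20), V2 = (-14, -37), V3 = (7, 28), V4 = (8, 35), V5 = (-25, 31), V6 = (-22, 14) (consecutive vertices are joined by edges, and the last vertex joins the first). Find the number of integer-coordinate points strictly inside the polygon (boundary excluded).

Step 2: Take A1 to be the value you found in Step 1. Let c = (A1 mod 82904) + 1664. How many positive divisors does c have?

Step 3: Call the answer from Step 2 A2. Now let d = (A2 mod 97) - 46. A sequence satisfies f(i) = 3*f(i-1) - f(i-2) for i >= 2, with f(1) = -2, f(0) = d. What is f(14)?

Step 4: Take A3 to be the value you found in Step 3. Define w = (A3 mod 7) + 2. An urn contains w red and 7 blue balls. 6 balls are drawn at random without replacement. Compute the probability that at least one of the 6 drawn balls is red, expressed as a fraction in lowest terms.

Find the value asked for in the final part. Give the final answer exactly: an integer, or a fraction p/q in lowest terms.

Step 1: cross terms: (-33*-37 - -14*-20)=941, (-14*28 - 7*-37)=-133, (7*35 - 8*28)=21, (8*31 - -25*35)=1123, (-25*14 - -22*31)=332, (-22*-20 - -33*14)=902; twice the area = |3186| = 3186; area = 1593; boundary points = 1 + 1 + 1 + 1 + 1 + 1 = 6; strictly interior points = area - boundary/2 + 1 = 1591; answer 1591
Step 2: A1 = 1591; c = 3255; 3255 = 3 * 5 * 7 * 31; number of divisors = (1+1) * (1+1) * (1+1) * (1+1) = 16; answer 16
Step 3: A2 = 16; d = -30; f(2) = 3*(-2) - 1*(-30) = 24; iterating: f(2)=24, f(3)=74, f(4)=198, f(5)=520, f(6)=1362, f(7)=3566, f(8)=9336, f(9)=24442, f(10)=63990, f(11)=167528, f(12)=438594, f(13)=1148254, f(14)=3006168; answer 3006168
Step 4: A3 = 3006168; w = 6; total draws C(13,6) = 1716; complement C(7,6) = 7; favorable 1716 - 7 = 1709; P = 1709/1716; answer 1709/1716

1709/1716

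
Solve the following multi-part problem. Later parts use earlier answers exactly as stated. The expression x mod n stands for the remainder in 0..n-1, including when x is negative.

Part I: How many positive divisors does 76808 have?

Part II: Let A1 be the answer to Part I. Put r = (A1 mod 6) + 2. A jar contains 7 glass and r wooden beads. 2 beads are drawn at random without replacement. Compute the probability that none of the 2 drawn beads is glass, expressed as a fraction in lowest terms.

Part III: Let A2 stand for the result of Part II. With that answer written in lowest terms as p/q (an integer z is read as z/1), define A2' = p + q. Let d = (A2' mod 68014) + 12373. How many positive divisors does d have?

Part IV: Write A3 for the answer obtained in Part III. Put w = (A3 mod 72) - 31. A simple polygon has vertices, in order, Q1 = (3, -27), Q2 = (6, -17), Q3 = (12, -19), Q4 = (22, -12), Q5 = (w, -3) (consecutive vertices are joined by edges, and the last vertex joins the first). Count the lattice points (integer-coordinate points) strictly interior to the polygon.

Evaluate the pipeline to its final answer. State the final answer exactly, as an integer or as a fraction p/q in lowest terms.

407

Part I: 76808 = 2^3 * 9601; number of divisors = (3+1) * (1+1) = 8; answer 8
Part II: A1 = 8; r = 4; total draws C(11,2) = 55; favorable C(4,2) = 6; P = 6/55; answer 6/55
Part III: A2 = 6/55; threaded value p + q = 61; d = 12434; 12434 = 2 * 6217; number of divisors = (1+1) * (1+1) = 4; answer 4
Part IV: A3 = 4; w = -27; cross terms: (3*-17 - 6*-27)=111, (6*-19 - 12*-17)=90, (12*-12 - 22*-19)=274, (22*-3 - -27*-12)=-390, (-27*-27 - 3*-3)=738; twice the area = |823| = 823; area = 823/2; boundary points = 1 + 2 + 1 + 1 + 6 = 11; strictly interior points = area - boundary/2 + 1 = 407; answer 407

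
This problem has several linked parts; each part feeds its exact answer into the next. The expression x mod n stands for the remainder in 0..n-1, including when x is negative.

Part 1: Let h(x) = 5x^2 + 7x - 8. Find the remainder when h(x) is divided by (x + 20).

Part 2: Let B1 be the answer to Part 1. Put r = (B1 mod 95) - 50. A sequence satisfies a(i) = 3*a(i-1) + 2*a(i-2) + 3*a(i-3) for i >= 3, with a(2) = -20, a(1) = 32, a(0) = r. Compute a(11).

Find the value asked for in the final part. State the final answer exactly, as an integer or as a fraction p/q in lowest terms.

Part 1: remainder = value at the root: 5*(-20)^2 + 7*(-20)^1 - 8 = (2000) + (-140) + (-8) = 1852; answer 1852
Part 2: B1 = 1852; r = -3; a(3) = 3*(-20) + 2*(32) + 3*(-3) = -5; iterating: a(3)=-5, a(4)=41, a(5)=53, a(6)=226, a(7)=907, a(8)=3332, a(9)=12488, a(10)=46849, a(11)=175519; answer 175519

175519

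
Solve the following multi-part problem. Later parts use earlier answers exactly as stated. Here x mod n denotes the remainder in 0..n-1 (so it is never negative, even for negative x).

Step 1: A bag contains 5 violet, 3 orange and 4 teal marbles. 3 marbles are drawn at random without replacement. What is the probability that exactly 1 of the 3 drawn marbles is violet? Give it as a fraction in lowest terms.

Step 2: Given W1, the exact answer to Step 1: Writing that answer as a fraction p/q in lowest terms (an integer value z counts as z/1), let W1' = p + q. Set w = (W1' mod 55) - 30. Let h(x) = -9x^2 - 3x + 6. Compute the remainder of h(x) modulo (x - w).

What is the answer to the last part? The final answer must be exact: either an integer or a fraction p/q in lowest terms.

Step 1: total draws C(12,3) = 220; favorable C(5,1)*C(7,2) = 105; P = 21/44; answer 21/44
Step 2: W1 = 21/44; threaded value p + q = 65; w = -20; remainder = value at the root: -9*(-20)^2 - 3*(-20)^1 + 6 = (-3600) + (60) + (6) = -3534; answer -3534

-3534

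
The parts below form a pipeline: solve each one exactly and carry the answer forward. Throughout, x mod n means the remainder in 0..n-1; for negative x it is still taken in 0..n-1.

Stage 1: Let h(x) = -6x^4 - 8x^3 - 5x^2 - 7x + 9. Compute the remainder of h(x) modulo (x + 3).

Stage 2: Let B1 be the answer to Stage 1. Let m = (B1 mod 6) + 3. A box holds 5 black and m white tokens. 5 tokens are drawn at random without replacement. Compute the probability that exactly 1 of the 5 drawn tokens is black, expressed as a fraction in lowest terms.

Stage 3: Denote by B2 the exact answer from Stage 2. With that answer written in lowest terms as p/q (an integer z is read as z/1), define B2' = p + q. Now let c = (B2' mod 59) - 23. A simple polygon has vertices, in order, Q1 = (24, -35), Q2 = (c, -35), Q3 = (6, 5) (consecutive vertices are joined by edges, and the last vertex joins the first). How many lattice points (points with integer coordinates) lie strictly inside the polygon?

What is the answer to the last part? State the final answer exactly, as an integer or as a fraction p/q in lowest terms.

877

Stage 1: remainder = value at the root: -6*(-3)^4 - 8*(-3)^3 - 5*(-3)^2 - 7*(-3)^1 + 9 = (-486) + (216) + (-45) + (21) + (9) = -285; answer -285
Stage 2: B1 = -285; m = 6; total draws C(11,5) = 462; favorable C(5,1)*C(6,4) = 75; P = 25/154; answer 25/154
Stage 3: B2 = 25/154; threaded value p + q = 179; c = -21; cross terms: (24*-35 - -21*-35)=-1575, (-21*5 - 6*-35)=105, (6*-35 - 24*5)=-330; twice the area = |-1800| = 1800; area = 900; boundary points = 45 + 1 + 2 = 48; strictly interior points = area - boundary/2 + 1 = 877; answer 877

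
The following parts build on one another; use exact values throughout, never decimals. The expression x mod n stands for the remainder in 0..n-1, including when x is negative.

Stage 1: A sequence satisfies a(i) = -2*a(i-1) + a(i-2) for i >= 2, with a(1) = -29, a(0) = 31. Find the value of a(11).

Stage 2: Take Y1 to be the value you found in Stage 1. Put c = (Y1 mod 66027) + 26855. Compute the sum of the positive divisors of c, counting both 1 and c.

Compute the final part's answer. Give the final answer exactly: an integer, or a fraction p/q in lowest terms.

Stage 1: a(2) = -2*(-29) + 1*(31) = 89; iterating: a(2)=89, a(3)=-207, a(4)=503, a(5)=-1213, a(6)=2929, a(7)=-7071, a(8)=17071, a(9)=-41213, a(10)=99497, a(11)=-240207; answer -240207
Stage 2: Y1 = -240207; c = 50756; 50756 = 2^2 * 12689; sigma = (1 + 2 + 4) * (1 + 12689) = 7 * 12690 = 88830; answer 88830

88830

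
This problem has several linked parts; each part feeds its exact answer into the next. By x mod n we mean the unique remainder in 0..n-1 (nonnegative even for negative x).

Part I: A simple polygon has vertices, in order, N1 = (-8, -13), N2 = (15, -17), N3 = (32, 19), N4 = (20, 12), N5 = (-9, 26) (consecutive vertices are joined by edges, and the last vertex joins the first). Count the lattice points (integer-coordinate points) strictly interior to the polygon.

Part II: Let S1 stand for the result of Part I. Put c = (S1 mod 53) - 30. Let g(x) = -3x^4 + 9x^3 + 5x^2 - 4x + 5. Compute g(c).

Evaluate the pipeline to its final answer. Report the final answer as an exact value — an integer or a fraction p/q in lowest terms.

Part I: cross terms: (-8*-17 - 15*-13)=331, (15*19 - 32*-17)=829, (32*12 - 20*19)=4, (20*26 - -9*12)=628, (-9*-13 - -8*26)=325; twice the area = |2117| = 2117; area = 2117/2; boundary points = 1 + 1 + 1 + 1 + 1 = 5; strictly interior points = area - boundary/2 + 1 = 1057; answer 1057
Part II: S1 = 1057; c = 20; -3*(20)^4 + 9*(20)^3 + 5*(20)^2 - 4*(20)^1 + 5 = (-480000) + (72000) + (2000) + (-80) + (5) = -406075; answer -406075

-406075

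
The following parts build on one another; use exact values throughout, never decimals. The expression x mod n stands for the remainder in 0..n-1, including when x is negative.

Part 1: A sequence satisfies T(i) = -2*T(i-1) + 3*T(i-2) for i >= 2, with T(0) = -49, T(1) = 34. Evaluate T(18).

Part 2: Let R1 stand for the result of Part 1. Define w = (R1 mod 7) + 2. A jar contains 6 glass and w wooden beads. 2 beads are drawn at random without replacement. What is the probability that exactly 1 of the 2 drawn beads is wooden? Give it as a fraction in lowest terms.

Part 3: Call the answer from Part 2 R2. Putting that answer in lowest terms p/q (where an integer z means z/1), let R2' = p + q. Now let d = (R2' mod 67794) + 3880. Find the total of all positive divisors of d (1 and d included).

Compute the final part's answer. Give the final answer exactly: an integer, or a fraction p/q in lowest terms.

7020

Part 1: T(2) = -2*(34) + 3*(-49) = -215; iterating: T(2)=-215, T(3)=532, T(4)=-1709, T(5)=5014, T(6)=-15155, T(7)=45352, T(8)=-136169, T(9)=408394, T(10)=-1225295, T(11)=3675772, T(12)=-11027429, T(13)=33082174, T(14)=-99246635, T(15)=297739792, T(16)=-893219489, T(17)=2679658354, T(18)=-8038975175; answer -8038975175
Part 2: R1 = -8038975175; w = 2; total draws C(8,2) = 28; favorable C(2,1)*C(6,1) = 12; P = 3/7; answer 3/7
Part 3: R2 = 3/7; threaded value p + q = 10; d = 3890; 3890 = 2 * 5 * 389; sigma = (1 + 2) * (1 + 5) * (1 + 389) = 3 * 6 * 390 = 7020; answer 7020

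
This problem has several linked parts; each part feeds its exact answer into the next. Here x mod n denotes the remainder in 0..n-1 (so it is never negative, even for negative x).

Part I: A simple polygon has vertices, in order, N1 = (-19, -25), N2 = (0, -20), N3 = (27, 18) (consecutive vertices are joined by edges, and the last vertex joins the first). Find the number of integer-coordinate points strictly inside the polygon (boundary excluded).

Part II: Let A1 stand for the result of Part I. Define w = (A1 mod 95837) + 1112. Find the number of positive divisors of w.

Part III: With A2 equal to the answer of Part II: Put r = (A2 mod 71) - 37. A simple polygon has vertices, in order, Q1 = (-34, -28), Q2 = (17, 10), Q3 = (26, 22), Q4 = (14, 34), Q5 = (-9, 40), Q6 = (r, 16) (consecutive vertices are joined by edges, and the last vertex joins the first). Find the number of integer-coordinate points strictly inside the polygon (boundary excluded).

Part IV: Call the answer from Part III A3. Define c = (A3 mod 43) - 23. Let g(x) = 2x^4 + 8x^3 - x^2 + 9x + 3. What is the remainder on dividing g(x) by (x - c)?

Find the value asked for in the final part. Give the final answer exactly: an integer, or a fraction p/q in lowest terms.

256449

Part I: cross terms: (-19*-20 - 0*-25)=380, (0*18 - 27*-20)=540, (27*-25 - -19*18)=-333; twice the area = |587| = 587; area = 587/2; boundary points = 1 + 1 + 1 = 3; strictly interior points = area - boundary/2 + 1 = 293; answer 293
Part II: A1 = 293; w = 1405; 1405 = 5 * 281; number of divisors = (1+1) * (1+1) = 4; answer 4
Part III: A2 = 4; r = -33; cross terms: (-34*10 - 17*-28)=136, (17*22 - 26*10)=114, (26*34 - 14*22)=576, (14*40 - -9*34)=866, (-9*16 - -33*40)=1176, (-33*-28 - -34*16)=1468; twice the area = |4336| = 4336; area = 2168; boundary points = 1 + 3 + 12 + 1 + 24 + 1 = 42; strictly interior points = area - boundary/2 + 1 = 2148; answer 2148
Part IV: A3 = 2148; c = 18; remainder = value at the root: 2*(18)^4 + 8*(18)^3 - 1*(18)^2 + 9*(18)^1 + 3 = (209952) + (46656) + (-324) + (162) + (3) = 256449; answer 256449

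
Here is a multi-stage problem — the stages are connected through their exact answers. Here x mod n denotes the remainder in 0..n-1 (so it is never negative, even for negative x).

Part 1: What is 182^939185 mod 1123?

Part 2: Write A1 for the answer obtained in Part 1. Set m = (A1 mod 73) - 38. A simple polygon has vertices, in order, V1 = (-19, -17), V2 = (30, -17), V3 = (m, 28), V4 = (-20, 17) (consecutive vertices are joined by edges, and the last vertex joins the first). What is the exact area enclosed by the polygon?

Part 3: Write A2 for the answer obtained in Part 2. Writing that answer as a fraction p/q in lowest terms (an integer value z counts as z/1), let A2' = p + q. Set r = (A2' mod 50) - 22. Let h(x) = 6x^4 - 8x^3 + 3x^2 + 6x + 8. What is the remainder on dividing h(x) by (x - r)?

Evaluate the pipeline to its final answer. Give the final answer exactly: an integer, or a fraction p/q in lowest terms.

Part 1: squarings mod 1123: 182^1=182, 182^2=557, 182^4=301, 182^8=761, 182^16=776, 182^32=248, 182^64=862, 182^128=741, 182^256=1057, 182^512=987, 182^1024=528, 182^2048=280, 182^4096=913, 182^8192=303, 182^16384=846, 182^32768=365, 182^65536=711, 182^131072=171, 182^262144=43, 182^524288=726; 182^939185 = 182^1 * 182^16 * 182^32 * 182^128 * 182^1024 * 182^4096 * 182^16384 * 182^131072 * 182^262144 * 182^524288 = 297 (mod 1123); answer 297
Part 2: A1 = 297; m = -33; cross terms: (-19*-17 - 30*-17)=833, (30*28 - -33*-17)=279, (-33*17 - -20*28)=-1, (-20*-17 - -19*17)=663; twice the area = |1774| = 1774; area = 887; answer 887
Part 3: A2 = 887; threaded value p + q = 888; r = 16; remainder = value at the root: 6*(16)^4 - 8*(16)^3 + 3*(16)^2 + 6*(16)^1 + 8 = (393216) + (-32768) + (768) + (96) + (8) = 361320; answer 361320

361320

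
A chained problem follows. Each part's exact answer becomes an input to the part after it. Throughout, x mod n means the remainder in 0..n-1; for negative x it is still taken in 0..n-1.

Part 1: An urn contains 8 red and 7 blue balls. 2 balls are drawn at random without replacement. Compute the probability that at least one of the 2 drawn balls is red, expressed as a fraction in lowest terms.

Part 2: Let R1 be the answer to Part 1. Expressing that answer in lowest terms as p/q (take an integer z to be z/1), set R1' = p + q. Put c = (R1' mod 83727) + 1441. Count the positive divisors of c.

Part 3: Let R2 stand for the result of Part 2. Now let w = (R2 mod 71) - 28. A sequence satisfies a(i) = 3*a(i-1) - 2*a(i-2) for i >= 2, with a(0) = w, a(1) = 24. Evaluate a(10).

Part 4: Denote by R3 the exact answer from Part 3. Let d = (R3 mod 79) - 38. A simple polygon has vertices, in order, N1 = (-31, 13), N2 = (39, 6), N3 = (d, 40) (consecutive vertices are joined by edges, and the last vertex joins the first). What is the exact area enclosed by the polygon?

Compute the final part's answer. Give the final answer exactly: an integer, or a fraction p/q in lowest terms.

1134

Part 1: total draws C(15,2) = 105; complement C(7,2) = 21; favorable 105 - 21 = 84; P = 4/5; answer 4/5
Part 2: R1 = 4/5; threaded value p + q = 9; c = 1450; 1450 = 2 * 5^2 * 29; number of divisors = (1+1) * (2+1) * (1+1) = 12; answer 12
Part 3: R2 = 12; w = -16; a(2) = 3*(24) - 2*(-16) = 104; iterating: a(2)=104, a(3)=264, a(4)=584, a(5)=1224, a(6)=2504, a(7)=5064, a(8)=10184, a(9)=20424, a(10)=40904; answer 40904
Part 4: R3 = 40904; d = 23; cross terms: (-31*6 - 39*13)=-693, (39*40 - 23*6)=1422, (23*13 - -31*40)=1539; twice the area = |2268| = 2268; area = 1134; answer 1134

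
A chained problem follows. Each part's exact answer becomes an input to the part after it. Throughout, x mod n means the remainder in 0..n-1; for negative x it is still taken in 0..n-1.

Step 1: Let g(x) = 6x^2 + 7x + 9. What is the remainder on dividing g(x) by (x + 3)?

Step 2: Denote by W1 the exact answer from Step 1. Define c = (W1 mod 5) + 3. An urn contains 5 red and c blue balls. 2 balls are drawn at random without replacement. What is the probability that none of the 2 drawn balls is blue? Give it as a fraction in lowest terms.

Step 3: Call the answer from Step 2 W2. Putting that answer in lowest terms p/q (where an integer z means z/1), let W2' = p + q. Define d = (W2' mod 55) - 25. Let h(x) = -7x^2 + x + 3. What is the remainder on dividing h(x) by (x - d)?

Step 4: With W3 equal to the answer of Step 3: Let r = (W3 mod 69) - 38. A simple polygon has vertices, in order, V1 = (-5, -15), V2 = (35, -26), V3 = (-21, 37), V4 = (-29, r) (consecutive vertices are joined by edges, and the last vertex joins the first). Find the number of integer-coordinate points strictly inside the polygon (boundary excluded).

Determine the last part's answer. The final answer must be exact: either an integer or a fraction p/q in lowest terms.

1228

Step 1: remainder = value at the root: 6*(-3)^2 + 7*(-3)^1 + 9 = (54) + (-21) + (9) = 42; answer 42
Step 2: W1 = 42; c = 5; total draws C(10,2) = 45; favorable C(5,2) = 10; P = 2/9; answer 2/9
Step 3: W2 = 2/9; threaded value p + q = 11; d = -14; remainder = value at the root: -7*(-14)^2 + 1*(-14)^1 + 3 = (-1372) + (-14) + (3) = -1383; answer -1383
Step 4: W3 = -1383; r = 28; cross terms: (-5*-26 - 35*-15)=655, (35*37 - -21*-26)=749, (-21*28 - -29*37)=485, (-29*-15 - -5*28)=575; twice the area = |2464| = 2464; area = 1232; boundary points = 1 + 7 + 1 + 1 = 10; strictly interior points = area - boundary/2 + 1 = 1228; answer 1228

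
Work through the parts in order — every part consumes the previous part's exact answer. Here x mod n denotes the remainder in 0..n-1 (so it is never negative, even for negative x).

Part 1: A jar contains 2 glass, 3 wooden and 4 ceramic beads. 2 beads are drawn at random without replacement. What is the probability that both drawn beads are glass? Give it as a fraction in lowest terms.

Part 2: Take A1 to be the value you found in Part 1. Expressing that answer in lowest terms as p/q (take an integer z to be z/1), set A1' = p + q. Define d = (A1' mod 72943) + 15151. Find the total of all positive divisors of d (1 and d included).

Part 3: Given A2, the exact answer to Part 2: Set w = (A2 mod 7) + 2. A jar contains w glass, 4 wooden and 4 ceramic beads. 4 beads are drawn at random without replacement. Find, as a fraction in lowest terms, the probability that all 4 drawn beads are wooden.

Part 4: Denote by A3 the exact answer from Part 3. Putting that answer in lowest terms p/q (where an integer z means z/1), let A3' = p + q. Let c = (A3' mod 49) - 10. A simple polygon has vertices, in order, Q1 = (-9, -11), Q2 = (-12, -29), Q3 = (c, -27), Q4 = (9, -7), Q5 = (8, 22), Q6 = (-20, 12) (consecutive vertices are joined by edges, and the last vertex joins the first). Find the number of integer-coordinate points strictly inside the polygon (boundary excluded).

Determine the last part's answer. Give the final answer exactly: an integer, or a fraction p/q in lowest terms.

957

Part 1: total draws C(9,2) = 36; favorable C(2,2) = 1; P = 1/36; answer 1/36
Part 2: A1 = 1/36; threaded value p + q = 37; d = 15188; 15188 = 2^2 * 3797; sigma = (1 + 2 + 4) * (1 + 3797) = 7 * 3798 = 26586; answer 26586
Part 3: A2 = 26586; w = 2; total draws C(10,4) = 210; favorable C(4,4) = 1; P = 1/210; answer 1/210
Part 4: A3 = 1/210; threaded value p + q = 211; c = 5; cross terms: (-9*-29 - -12*-11)=129, (-12*-27 - 5*-29)=469, (5*-7 - 9*-27)=208, (9*22 - 8*-7)=254, (8*12 - -20*22)=536, (-20*-11 - -9*12)=328; twice the area = |1924| = 1924; area = 962; boundary points = 3 + 1 + 4 + 1 + 2 + 1 = 12; strictly interior points = area - boundary/2 + 1 = 957; answer 957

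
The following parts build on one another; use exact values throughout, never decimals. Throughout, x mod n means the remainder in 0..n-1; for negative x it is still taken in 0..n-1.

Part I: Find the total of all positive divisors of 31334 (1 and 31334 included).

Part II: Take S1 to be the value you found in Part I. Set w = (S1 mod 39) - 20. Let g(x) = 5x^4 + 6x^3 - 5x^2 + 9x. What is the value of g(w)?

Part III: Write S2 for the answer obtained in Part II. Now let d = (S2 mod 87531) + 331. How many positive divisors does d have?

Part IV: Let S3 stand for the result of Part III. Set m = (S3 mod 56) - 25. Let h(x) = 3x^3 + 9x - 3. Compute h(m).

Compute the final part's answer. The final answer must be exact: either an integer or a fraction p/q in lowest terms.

Part I: 31334 = 2 * 15667; sigma = (1 + 2) * (1 + 15667) = 3 * 15668 = 47004; answer 47004
Part II: S1 = 47004; w = -11; 5*(-11)^4 + 6*(-11)^3 - 5*(-11)^2 + 9*(-11)^1 = (73205) + (-7986) + (-605) + (-99) = 64515; answer 64515
Part III: S2 = 64515; d = 64846; 64846 = 2 * 32423; number of divisors = (1+1) * (1+1) = 4; answer 4
Part IV: S3 = 4; m = -21; 3*(-21)^3 + 9*(-21)^1 - 3 = (-27783) + (-189) + (-3) = -27975; answer -27975

-27975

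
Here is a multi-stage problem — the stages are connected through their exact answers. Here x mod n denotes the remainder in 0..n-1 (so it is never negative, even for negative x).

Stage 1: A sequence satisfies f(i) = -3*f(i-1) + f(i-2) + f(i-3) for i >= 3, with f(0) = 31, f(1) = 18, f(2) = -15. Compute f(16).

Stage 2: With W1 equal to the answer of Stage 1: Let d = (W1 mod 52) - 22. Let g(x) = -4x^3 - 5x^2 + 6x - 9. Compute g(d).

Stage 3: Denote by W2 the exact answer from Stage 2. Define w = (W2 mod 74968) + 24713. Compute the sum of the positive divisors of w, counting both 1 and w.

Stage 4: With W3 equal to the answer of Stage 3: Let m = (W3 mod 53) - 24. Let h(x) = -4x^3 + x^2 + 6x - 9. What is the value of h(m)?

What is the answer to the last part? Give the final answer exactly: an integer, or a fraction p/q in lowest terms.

-5146

Stage 1: f(3) = -3*(-15) + 1*(18) + 1*(31) = 94; iterating: f(3)=94, f(4)=-279, f(5)=916, f(6)=-2933, f(7)=9436, f(8)=-30325, f(9)=97478, f(10)=-313323, f(11)=1007122, f(12)=-3237211, f(13)=10405432, f(14)=-33446385, f(15)=107507376, f(16)=-345563081; answer -345563081
Stage 2: W1 = -345563081; d = -15; -4*(-15)^3 - 5*(-15)^2 + 6*(-15)^1 - 9 = (13500) + (-1125) + (-90) + (-9) = 12276; answer 12276
Stage 3: W2 = 12276; w = 36989; 36989 = 47 * 787; sigma = (1 + 47) * (1 + 787) = 48 * 788 = 37824; answer 37824
Stage 4: W3 = 37824; m = 11; -4*(11)^3 + 1*(11)^2 + 6*(11)^1 - 9 = (-5324) + (121) + (66) + (-9) = -5146; answer -5146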